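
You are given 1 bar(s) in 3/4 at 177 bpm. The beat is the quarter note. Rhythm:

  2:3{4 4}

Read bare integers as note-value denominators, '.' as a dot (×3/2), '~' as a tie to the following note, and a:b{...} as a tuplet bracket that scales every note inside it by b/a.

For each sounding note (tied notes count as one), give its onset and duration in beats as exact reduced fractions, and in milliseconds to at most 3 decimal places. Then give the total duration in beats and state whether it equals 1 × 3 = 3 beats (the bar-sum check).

1) 0.0ms=0b +508.475ms=3/2b
2) 508.475ms=3/2b +508.475ms=3/2b
Σ=3b of 3 (177bpm 3/4) — PASS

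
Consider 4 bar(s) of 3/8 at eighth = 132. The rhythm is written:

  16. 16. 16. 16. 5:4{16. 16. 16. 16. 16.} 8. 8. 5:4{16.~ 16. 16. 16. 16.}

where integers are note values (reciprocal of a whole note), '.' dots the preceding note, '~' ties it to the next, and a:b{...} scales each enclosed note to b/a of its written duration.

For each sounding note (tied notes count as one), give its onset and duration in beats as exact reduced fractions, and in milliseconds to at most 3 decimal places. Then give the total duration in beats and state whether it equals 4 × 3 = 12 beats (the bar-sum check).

1) 0.0ms=0b +340.909ms=3/4b
2) 340.909ms=3/4b +340.909ms=3/4b
3) 681.818ms=3/2b +340.909ms=3/4b
4) 1022.727ms=9/4b +340.909ms=3/4b
5) 1363.636ms=3b +272.727ms=3/5b
6) 1636.364ms=18/5b +272.727ms=3/5b
7) 1909.091ms=21/5b +272.727ms=3/5b
8) 2181.818ms=24/5b +272.727ms=3/5b
9) 2454.545ms=27/5b +272.727ms=3/5b
10) 2727.273ms=6b +681.818ms=3/2b
11) 3409.091ms=15/2b +681.818ms=3/2b
12) 4090.909ms=9b +545.455ms=6/5b
13) 4636.364ms=51/5b +272.727ms=3/5b
14) 4909.091ms=54/5b +272.727ms=3/5b
15) 5181.818ms=57/5b +272.727ms=3/5b
Σ=12b of 12 (132bpm 3/8) — PASS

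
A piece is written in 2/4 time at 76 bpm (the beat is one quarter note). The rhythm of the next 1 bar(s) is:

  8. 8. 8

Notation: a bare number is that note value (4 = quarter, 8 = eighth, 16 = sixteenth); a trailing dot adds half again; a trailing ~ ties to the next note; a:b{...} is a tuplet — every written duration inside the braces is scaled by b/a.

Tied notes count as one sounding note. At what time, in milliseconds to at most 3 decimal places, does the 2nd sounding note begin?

1. 0.0ms @ 0 + 592.105ms (3/4)
2. 592.105ms @ 3/4 + 592.105ms (3/4)
3. 1184.211ms @ 3/2 + 394.737ms (1/2)

note 2 onset = 3/4b = 592.105ms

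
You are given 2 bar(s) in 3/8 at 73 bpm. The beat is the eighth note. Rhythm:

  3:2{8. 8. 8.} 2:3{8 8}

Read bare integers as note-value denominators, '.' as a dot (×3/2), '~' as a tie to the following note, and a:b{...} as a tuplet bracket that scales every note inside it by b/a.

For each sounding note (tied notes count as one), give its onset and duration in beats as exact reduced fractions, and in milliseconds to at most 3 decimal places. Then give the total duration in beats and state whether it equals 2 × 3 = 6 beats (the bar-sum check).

1) 0.0ms=0b +821.918ms=1b
2) 821.918ms=1b +821.918ms=1b
3) 1643.836ms=2b +821.918ms=1b
4) 2465.753ms=3b +1232.877ms=3/2b
5) 3698.63ms=9/2b +1232.877ms=3/2b
Σ=6b of 6 (73bpm 3/8) — PASS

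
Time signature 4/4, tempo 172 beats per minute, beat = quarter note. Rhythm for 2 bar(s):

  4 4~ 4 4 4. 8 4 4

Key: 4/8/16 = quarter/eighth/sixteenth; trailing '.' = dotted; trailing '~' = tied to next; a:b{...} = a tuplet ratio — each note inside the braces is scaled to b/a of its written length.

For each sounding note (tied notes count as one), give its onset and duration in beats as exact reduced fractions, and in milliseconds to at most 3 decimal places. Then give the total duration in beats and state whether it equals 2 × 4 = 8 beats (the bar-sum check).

1) 0.0ms=0b +348.837ms=1b
2) 348.837ms=1b +697.674ms=2b
3) 1046.512ms=3b +348.837ms=1b
4) 1395.349ms=4b +523.256ms=3/2b
5) 1918.605ms=11/2b +174.419ms=1/2b
6) 2093.023ms=6b +348.837ms=1b
7) 2441.86ms=7b +348.837ms=1b
Σ=8b of 8 (172bpm 4/4) — PASS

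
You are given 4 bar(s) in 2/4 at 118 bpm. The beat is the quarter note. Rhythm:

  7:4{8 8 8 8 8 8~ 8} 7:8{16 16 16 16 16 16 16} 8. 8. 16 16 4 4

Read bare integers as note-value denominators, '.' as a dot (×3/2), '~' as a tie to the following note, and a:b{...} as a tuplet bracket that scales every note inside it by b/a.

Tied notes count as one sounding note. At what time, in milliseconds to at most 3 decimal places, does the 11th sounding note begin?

note 11 onset = 22/7b = 1598.063ms

1. 0.0ms @ 0 + 145.278ms (2/7)
2. 145.278ms @ 2/7 + 145.278ms (2/7)
3. 290.557ms @ 4/7 + 145.278ms (2/7)
4. 435.835ms @ 6/7 + 145.278ms (2/7)
5. 581.114ms @ 8/7 + 145.278ms (2/7)
6. 726.392ms @ 10/7 + 290.557ms (4/7)
7. 1016.949ms @ 2 + 145.278ms (2/7)
8. 1162.228ms @ 16/7 + 145.278ms (2/7)
9. 1307.506ms @ 18/7 + 145.278ms (2/7)
10. 1452.785ms @ 20/7 + 145.278ms (2/7)
11. 1598.063ms @ 22/7 + 145.278ms (2/7)
12. 1743.341ms @ 24/7 + 145.278ms (2/7)
13. 1888.62ms @ 26/7 + 145.278ms (2/7)
14. 2033.898ms @ 4 + 381.356ms (3/4)
15. 2415.254ms @ 19/4 + 381.356ms (3/4)
16. 2796.61ms @ 11/2 + 127.119ms (1/4)
17. 2923.729ms @ 23/4 + 127.119ms (1/4)
18. 3050.847ms @ 6 + 508.475ms (1)
19. 3559.322ms @ 7 + 508.475ms (1)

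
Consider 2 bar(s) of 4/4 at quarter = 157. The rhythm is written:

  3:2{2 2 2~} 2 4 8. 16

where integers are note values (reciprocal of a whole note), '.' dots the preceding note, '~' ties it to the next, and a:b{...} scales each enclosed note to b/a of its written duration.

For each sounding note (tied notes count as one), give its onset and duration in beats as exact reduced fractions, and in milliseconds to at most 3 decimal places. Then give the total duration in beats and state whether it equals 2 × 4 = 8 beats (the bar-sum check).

1) 0.0ms=0b +509.554ms=4/3b
2) 509.554ms=4/3b +509.554ms=4/3b
3) 1019.108ms=8/3b +1273.885ms=10/3b
4) 2292.994ms=6b +382.166ms=1b
5) 2675.159ms=7b +286.624ms=3/4b
6) 2961.783ms=31/4b +95.541ms=1/4b
Σ=8b of 8 (157bpm 4/4) — PASS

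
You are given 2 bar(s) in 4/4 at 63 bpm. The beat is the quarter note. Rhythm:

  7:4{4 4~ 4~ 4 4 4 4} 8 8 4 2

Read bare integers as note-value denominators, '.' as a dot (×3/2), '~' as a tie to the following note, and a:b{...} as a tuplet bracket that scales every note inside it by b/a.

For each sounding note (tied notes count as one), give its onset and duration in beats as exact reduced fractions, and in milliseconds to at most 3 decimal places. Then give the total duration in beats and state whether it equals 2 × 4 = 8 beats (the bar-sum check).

1) 0.0ms=0b +544.218ms=4/7b
2) 544.218ms=4/7b +1632.653ms=12/7b
3) 2176.871ms=16/7b +544.218ms=4/7b
4) 2721.088ms=20/7b +544.218ms=4/7b
5) 3265.306ms=24/7b +544.218ms=4/7b
6) 3809.524ms=4b +476.19ms=1/2b
7) 4285.714ms=9/2b +476.19ms=1/2b
8) 4761.905ms=5b +952.381ms=1b
9) 5714.286ms=6b +1904.762ms=2b
Σ=8b of 8 (63bpm 4/4) — PASS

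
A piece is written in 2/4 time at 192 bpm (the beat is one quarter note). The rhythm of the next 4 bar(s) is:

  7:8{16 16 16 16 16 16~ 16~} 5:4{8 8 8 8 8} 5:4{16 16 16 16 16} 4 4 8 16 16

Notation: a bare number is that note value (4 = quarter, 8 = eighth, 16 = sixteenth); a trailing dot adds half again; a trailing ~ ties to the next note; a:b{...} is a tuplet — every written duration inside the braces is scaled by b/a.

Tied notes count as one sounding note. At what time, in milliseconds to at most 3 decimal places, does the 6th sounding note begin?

1. 0.0ms @ 0 + 89.286ms (2/7)
2. 89.286ms @ 2/7 + 89.286ms (2/7)
3. 178.571ms @ 4/7 + 89.286ms (2/7)
4. 267.857ms @ 6/7 + 89.286ms (2/7)
5. 357.143ms @ 8/7 + 89.286ms (2/7)
6. 446.429ms @ 10/7 + 303.571ms (34/35)
7. 750.0ms @ 12/5 + 125.0ms (2/5)
8. 875.0ms @ 14/5 + 125.0ms (2/5)
9. 1000.0ms @ 16/5 + 125.0ms (2/5)
10. 1125.0ms @ 18/5 + 125.0ms (2/5)
11. 1250.0ms @ 4 + 62.5ms (1/5)
12. 1312.5ms @ 21/5 + 62.5ms (1/5)
13. 1375.0ms @ 22/5 + 62.5ms (1/5)
14. 1437.5ms @ 23/5 + 62.5ms (1/5)
15. 1500.0ms @ 24/5 + 62.5ms (1/5)
16. 1562.5ms @ 5 + 312.5ms (1)
17. 1875.0ms @ 6 + 312.5ms (1)
18. 2187.5ms @ 7 + 156.25ms (1/2)
19. 2343.75ms @ 15/2 + 78.125ms (1/4)
20. 2421.875ms @ 31/4 + 78.125ms (1/4)

note 6 onset = 10/7b = 446.429ms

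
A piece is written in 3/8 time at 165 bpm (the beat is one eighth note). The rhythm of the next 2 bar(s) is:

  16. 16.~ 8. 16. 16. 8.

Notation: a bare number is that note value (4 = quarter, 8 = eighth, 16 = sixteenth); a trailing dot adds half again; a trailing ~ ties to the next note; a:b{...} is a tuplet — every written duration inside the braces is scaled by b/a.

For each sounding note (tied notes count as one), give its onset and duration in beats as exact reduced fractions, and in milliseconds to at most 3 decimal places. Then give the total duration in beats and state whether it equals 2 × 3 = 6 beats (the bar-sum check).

1) 0.0ms=0b +272.727ms=3/4b
2) 272.727ms=3/4b +818.182ms=9/4b
3) 1090.909ms=3b +272.727ms=3/4b
4) 1363.636ms=15/4b +272.727ms=3/4b
5) 1636.364ms=9/2b +545.455ms=3/2b
Σ=6b of 6 (165bpm 3/8) — PASS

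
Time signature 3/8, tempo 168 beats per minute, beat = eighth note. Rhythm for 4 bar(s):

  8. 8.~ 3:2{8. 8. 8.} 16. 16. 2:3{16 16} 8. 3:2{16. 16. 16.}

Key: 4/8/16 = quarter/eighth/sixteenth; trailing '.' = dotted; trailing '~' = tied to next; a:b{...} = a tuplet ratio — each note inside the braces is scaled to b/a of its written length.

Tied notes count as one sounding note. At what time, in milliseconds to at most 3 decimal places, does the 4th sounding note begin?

1. 0.0ms @ 0 + 535.714ms (3/2)
2. 535.714ms @ 3/2 + 892.857ms (5/2)
3. 1428.571ms @ 4 + 357.143ms (1)
4. 1785.714ms @ 5 + 357.143ms (1)
5. 2142.857ms @ 6 + 267.857ms (3/4)
6. 2410.714ms @ 27/4 + 267.857ms (3/4)
7. 2678.571ms @ 15/2 + 267.857ms (3/4)
8. 2946.429ms @ 33/4 + 267.857ms (3/4)
9. 3214.286ms @ 9 + 535.714ms (3/2)
10. 3750.0ms @ 21/2 + 178.571ms (1/2)
11. 3928.571ms @ 11 + 178.571ms (1/2)
12. 4107.143ms @ 23/2 + 178.571ms (1/2)

note 4 onset = 5b = 1785.714ms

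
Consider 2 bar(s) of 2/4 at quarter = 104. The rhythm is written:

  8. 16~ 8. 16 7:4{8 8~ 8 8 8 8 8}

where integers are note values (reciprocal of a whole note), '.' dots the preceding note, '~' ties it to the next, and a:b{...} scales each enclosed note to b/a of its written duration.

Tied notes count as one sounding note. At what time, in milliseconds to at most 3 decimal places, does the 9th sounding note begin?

note 9 onset = 26/7b = 2142.857ms

1. 0.0ms @ 0 + 432.692ms (3/4)
2. 432.692ms @ 3/4 + 576.923ms (1)
3. 1009.615ms @ 7/4 + 144.231ms (1/4)
4. 1153.846ms @ 2 + 164.835ms (2/7)
5. 1318.681ms @ 16/7 + 329.67ms (4/7)
6. 1648.352ms @ 20/7 + 164.835ms (2/7)
7. 1813.187ms @ 22/7 + 164.835ms (2/7)
8. 1978.022ms @ 24/7 + 164.835ms (2/7)
9. 2142.857ms @ 26/7 + 164.835ms (2/7)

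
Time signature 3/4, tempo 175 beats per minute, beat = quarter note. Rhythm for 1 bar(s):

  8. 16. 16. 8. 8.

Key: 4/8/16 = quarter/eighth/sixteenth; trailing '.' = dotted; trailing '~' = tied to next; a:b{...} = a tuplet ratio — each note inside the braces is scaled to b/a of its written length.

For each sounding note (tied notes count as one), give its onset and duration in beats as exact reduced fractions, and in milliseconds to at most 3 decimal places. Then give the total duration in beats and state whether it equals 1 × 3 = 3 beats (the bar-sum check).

1) 0.0ms=0b +257.143ms=3/4b
2) 257.143ms=3/4b +128.571ms=3/8b
3) 385.714ms=9/8b +128.571ms=3/8b
4) 514.286ms=3/2b +257.143ms=3/4b
5) 771.429ms=9/4b +257.143ms=3/4b
Σ=3b of 3 (175bpm 3/4) — PASS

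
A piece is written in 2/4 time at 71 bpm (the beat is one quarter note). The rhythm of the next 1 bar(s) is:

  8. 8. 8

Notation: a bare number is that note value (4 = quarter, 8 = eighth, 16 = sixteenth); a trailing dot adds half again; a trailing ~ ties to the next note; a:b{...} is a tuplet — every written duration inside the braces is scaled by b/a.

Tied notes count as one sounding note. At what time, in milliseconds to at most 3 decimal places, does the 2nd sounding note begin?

note 2 onset = 3/4b = 633.803ms

1. 0.0ms @ 0 + 633.803ms (3/4)
2. 633.803ms @ 3/4 + 633.803ms (3/4)
3. 1267.606ms @ 3/2 + 422.535ms (1/2)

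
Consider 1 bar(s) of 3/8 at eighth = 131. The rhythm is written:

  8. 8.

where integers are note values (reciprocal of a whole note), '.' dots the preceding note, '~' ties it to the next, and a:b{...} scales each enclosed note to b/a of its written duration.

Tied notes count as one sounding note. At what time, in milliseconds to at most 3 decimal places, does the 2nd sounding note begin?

1. 0.0ms @ 0 + 687.023ms (3/2)
2. 687.023ms @ 3/2 + 687.023ms (3/2)

note 2 onset = 3/2b = 687.023ms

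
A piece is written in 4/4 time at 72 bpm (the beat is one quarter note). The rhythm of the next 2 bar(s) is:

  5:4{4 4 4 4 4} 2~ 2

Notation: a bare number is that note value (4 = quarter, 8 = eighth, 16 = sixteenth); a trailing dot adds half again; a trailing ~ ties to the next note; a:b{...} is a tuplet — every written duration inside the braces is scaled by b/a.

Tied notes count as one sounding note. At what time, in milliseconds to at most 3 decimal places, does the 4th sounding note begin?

note 4 onset = 12/5b = 2000.0ms

1. 0.0ms @ 0 + 666.667ms (4/5)
2. 666.667ms @ 4/5 + 666.667ms (4/5)
3. 1333.333ms @ 8/5 + 666.667ms (4/5)
4. 2000.0ms @ 12/5 + 666.667ms (4/5)
5. 2666.667ms @ 16/5 + 666.667ms (4/5)
6. 3333.333ms @ 4 + 3333.333ms (4)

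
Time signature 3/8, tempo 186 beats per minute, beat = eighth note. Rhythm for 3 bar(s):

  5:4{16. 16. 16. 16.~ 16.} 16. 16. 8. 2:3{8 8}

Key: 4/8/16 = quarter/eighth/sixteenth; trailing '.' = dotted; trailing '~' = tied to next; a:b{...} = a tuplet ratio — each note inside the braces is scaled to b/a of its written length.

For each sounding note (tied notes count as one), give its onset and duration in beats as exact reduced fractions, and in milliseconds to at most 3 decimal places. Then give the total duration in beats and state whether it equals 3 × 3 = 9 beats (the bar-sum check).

1) 0.0ms=0b +193.548ms=3/5b
2) 193.548ms=3/5b +193.548ms=3/5b
3) 387.097ms=6/5b +193.548ms=3/5b
4) 580.645ms=9/5b +387.097ms=6/5b
5) 967.742ms=3b +241.935ms=3/4b
6) 1209.677ms=15/4b +241.935ms=3/4b
7) 1451.613ms=9/2b +483.871ms=3/2b
8) 1935.484ms=6b +483.871ms=3/2b
9) 2419.355ms=15/2b +483.871ms=3/2b
Σ=9b of 9 (186bpm 3/8) — PASS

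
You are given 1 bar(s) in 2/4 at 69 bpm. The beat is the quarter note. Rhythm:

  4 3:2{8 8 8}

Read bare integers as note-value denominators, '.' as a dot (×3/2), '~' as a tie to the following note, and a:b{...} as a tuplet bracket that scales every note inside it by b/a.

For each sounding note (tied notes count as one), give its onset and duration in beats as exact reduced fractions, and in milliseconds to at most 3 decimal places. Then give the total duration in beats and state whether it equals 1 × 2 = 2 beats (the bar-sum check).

1) 0.0ms=0b +869.565ms=1b
2) 869.565ms=1b +289.855ms=1/3b
3) 1159.42ms=4/3b +289.855ms=1/3b
4) 1449.275ms=5/3b +289.855ms=1/3b
Σ=2b of 2 (69bpm 2/4) — PASS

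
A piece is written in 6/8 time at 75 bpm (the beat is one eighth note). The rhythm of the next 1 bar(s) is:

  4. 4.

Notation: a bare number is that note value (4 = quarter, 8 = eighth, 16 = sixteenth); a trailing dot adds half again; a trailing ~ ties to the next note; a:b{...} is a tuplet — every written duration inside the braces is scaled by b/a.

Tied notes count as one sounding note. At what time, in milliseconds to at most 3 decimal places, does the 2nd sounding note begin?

1. 0.0ms @ 0 + 2400.0ms (3)
2. 2400.0ms @ 3 + 2400.0ms (3)

note 2 onset = 3b = 2400.0ms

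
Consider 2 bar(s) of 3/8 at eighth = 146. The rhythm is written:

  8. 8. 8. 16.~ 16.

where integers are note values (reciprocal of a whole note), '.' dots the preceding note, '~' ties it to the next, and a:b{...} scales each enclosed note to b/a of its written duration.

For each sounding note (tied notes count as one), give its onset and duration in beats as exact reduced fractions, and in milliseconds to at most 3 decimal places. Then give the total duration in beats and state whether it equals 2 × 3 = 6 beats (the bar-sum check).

1) 0.0ms=0b +616.438ms=3/2b
2) 616.438ms=3/2b +616.438ms=3/2b
3) 1232.877ms=3b +616.438ms=3/2b
4) 1849.315ms=9/2b +616.438ms=3/2b
Σ=6b of 6 (146bpm 3/8) — PASS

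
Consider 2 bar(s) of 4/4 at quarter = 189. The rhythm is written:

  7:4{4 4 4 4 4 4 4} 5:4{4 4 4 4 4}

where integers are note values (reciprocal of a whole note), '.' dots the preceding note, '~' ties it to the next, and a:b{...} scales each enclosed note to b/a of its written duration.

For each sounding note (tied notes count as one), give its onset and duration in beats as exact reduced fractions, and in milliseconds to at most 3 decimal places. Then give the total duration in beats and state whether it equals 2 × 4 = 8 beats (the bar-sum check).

1) 0.0ms=0b +181.406ms=4/7b
2) 181.406ms=4/7b +181.406ms=4/7b
3) 362.812ms=8/7b +181.406ms=4/7b
4) 544.218ms=12/7b +181.406ms=4/7b
5) 725.624ms=16/7b +181.406ms=4/7b
6) 907.029ms=20/7b +181.406ms=4/7b
7) 1088.435ms=24/7b +181.406ms=4/7b
8) 1269.841ms=4b +253.968ms=4/5b
9) 1523.81ms=24/5b +253.968ms=4/5b
10) 1777.778ms=28/5b +253.968ms=4/5b
11) 2031.746ms=32/5b +253.968ms=4/5b
12) 2285.714ms=36/5b +253.968ms=4/5b
Σ=8b of 8 (189bpm 4/4) — PASS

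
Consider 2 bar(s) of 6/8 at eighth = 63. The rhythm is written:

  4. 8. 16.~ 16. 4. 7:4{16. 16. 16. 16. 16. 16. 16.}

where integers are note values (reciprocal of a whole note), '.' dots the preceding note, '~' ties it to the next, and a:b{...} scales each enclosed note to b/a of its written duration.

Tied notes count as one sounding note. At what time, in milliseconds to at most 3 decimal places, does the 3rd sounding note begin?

note 3 onset = 9/2b = 4285.714ms

1. 0.0ms @ 0 + 2857.143ms (3)
2. 2857.143ms @ 3 + 1428.571ms (3/2)
3. 4285.714ms @ 9/2 + 1428.571ms (3/2)
4. 5714.286ms @ 6 + 2857.143ms (3)
5. 8571.429ms @ 9 + 408.163ms (3/7)
6. 8979.592ms @ 66/7 + 408.163ms (3/7)
7. 9387.755ms @ 69/7 + 408.163ms (3/7)
8. 9795.918ms @ 72/7 + 408.163ms (3/7)
9. 10204.082ms @ 75/7 + 408.163ms (3/7)
10. 10612.245ms @ 78/7 + 408.163ms (3/7)
11. 11020.408ms @ 81/7 + 408.163ms (3/7)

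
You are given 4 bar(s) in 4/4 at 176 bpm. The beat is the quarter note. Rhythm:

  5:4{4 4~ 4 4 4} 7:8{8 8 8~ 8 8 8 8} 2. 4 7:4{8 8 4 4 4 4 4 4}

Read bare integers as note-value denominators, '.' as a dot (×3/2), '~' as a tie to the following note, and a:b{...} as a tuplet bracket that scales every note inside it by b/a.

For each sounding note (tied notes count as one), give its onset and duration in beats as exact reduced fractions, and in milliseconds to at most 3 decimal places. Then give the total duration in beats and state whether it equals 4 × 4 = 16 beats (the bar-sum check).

1) 0.0ms=0b +272.727ms=4/5b
2) 272.727ms=4/5b +545.455ms=8/5b
3) 818.182ms=12/5b +272.727ms=4/5b
4) 1090.909ms=16/5b +272.727ms=4/5b
5) 1363.636ms=4b +194.805ms=4/7b
6) 1558.442ms=32/7b +194.805ms=4/7b
7) 1753.247ms=36/7b +389.61ms=8/7b
8) 2142.857ms=44/7b +194.805ms=4/7b
9) 2337.662ms=48/7b +194.805ms=4/7b
10) 2532.468ms=52/7b +194.805ms=4/7b
11) 2727.273ms=8b +1022.727ms=3b
12) 3750.0ms=11b +340.909ms=1b
13) 4090.909ms=12b +97.403ms=2/7b
14) 4188.312ms=86/7b +97.403ms=2/7b
15) 4285.714ms=88/7b +194.805ms=4/7b
16) 4480.519ms=92/7b +194.805ms=4/7b
17) 4675.325ms=96/7b +194.805ms=4/7b
18) 4870.13ms=100/7b +194.805ms=4/7b
19) 5064.935ms=104/7b +194.805ms=4/7b
20) 5259.74ms=108/7b +194.805ms=4/7b
Σ=16b of 16 (176bpm 4/4) — PASS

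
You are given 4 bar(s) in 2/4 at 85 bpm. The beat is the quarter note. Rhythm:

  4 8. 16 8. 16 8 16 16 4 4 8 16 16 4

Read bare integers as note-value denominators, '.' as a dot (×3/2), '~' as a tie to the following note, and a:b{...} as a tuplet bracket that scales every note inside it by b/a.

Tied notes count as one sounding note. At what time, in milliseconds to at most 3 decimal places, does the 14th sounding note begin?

note 14 onset = 7b = 4941.176ms

1. 0.0ms @ 0 + 705.882ms (1)
2. 705.882ms @ 1 + 529.412ms (3/4)
3. 1235.294ms @ 7/4 + 176.471ms (1/4)
4. 1411.765ms @ 2 + 529.412ms (3/4)
5. 1941.176ms @ 11/4 + 176.471ms (1/4)
6. 2117.647ms @ 3 + 352.941ms (1/2)
7. 2470.588ms @ 7/2 + 176.471ms (1/4)
8. 2647.059ms @ 15/4 + 176.471ms (1/4)
9. 2823.529ms @ 4 + 705.882ms (1)
10. 3529.412ms @ 5 + 705.882ms (1)
11. 4235.294ms @ 6 + 352.941ms (1/2)
12. 4588.235ms @ 13/2 + 176.471ms (1/4)
13. 4764.706ms @ 27/4 + 176.471ms (1/4)
14. 4941.176ms @ 7 + 705.882ms (1)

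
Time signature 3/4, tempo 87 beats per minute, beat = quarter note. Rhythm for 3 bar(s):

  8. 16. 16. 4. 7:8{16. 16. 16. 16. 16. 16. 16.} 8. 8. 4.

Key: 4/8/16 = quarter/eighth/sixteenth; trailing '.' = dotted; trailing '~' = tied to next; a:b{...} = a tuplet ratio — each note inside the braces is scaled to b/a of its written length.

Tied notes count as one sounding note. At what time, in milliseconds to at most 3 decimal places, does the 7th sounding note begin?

note 7 onset = 27/7b = 2660.099ms

1. 0.0ms @ 0 + 517.241ms (3/4)
2. 517.241ms @ 3/4 + 258.621ms (3/8)
3. 775.862ms @ 9/8 + 258.621ms (3/8)
4. 1034.483ms @ 3/2 + 1034.483ms (3/2)
5. 2068.966ms @ 3 + 295.567ms (3/7)
6. 2364.532ms @ 24/7 + 295.567ms (3/7)
7. 2660.099ms @ 27/7 + 295.567ms (3/7)
8. 2955.665ms @ 30/7 + 295.567ms (3/7)
9. 3251.232ms @ 33/7 + 295.567ms (3/7)
10. 3546.798ms @ 36/7 + 295.567ms (3/7)
11. 3842.365ms @ 39/7 + 295.567ms (3/7)
12. 4137.931ms @ 6 + 517.241ms (3/4)
13. 4655.172ms @ 27/4 + 517.241ms (3/4)
14. 5172.414ms @ 15/2 + 1034.483ms (3/2)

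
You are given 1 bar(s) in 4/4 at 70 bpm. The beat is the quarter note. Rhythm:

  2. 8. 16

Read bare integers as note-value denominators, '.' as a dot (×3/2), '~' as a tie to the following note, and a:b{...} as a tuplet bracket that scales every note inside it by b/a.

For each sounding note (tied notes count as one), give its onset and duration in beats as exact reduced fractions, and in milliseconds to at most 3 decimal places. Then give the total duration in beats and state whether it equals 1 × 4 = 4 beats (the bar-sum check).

1) 0.0ms=0b +2571.429ms=3b
2) 2571.429ms=3b +642.857ms=3/4b
3) 3214.286ms=15/4b +214.286ms=1/4b
Σ=4b of 4 (70bpm 4/4) — PASS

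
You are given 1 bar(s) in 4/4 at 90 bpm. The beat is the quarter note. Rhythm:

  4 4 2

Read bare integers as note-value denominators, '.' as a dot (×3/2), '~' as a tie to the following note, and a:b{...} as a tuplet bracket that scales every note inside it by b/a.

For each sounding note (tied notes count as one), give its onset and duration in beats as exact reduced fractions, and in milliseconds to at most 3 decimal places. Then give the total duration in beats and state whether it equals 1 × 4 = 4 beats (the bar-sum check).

1) 0.0ms=0b +666.667ms=1b
2) 666.667ms=1b +666.667ms=1b
3) 1333.333ms=2b +1333.333ms=2b
Σ=4b of 4 (90bpm 4/4) — PASS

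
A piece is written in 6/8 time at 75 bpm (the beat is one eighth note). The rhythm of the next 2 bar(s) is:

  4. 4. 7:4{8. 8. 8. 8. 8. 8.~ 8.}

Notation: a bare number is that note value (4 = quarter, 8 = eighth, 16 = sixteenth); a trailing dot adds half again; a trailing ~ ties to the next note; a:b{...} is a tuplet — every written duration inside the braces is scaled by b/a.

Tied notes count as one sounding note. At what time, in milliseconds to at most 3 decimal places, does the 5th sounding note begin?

note 5 onset = 54/7b = 6171.429ms

1. 0.0ms @ 0 + 2400.0ms (3)
2. 2400.0ms @ 3 + 2400.0ms (3)
3. 4800.0ms @ 6 + 685.714ms (6/7)
4. 5485.714ms @ 48/7 + 685.714ms (6/7)
5. 6171.429ms @ 54/7 + 685.714ms (6/7)
6. 6857.143ms @ 60/7 + 685.714ms (6/7)
7. 7542.857ms @ 66/7 + 685.714ms (6/7)
8. 8228.571ms @ 72/7 + 1371.429ms (12/7)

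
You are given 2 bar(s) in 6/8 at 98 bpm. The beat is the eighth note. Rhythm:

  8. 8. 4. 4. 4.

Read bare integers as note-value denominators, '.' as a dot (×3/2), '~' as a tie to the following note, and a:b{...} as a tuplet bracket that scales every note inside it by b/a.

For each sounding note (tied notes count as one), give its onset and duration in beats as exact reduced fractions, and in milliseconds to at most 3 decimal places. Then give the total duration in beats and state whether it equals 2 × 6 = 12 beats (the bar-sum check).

1) 0.0ms=0b +918.367ms=3/2b
2) 918.367ms=3/2b +918.367ms=3/2b
3) 1836.735ms=3b +1836.735ms=3b
4) 3673.469ms=6b +1836.735ms=3b
5) 5510.204ms=9b +1836.735ms=3b
Σ=12b of 12 (98bpm 6/8) — PASS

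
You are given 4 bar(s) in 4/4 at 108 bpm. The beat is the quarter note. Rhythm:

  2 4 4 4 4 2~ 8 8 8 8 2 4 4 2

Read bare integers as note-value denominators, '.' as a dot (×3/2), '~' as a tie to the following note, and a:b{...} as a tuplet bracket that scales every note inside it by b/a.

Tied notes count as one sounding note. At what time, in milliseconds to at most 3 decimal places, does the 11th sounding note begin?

1. 0.0ms @ 0 + 1111.111ms (2)
2. 1111.111ms @ 2 + 555.556ms (1)
3. 1666.667ms @ 3 + 555.556ms (1)
4. 2222.222ms @ 4 + 555.556ms (1)
5. 2777.778ms @ 5 + 555.556ms (1)
6. 3333.333ms @ 6 + 1388.889ms (5/2)
7. 4722.222ms @ 17/2 + 277.778ms (1/2)
8. 5000.0ms @ 9 + 277.778ms (1/2)
9. 5277.778ms @ 19/2 + 277.778ms (1/2)
10. 5555.556ms @ 10 + 1111.111ms (2)
11. 6666.667ms @ 12 + 555.556ms (1)
12. 7222.222ms @ 13 + 555.556ms (1)
13. 7777.778ms @ 14 + 1111.111ms (2)

note 11 onset = 12b = 6666.667ms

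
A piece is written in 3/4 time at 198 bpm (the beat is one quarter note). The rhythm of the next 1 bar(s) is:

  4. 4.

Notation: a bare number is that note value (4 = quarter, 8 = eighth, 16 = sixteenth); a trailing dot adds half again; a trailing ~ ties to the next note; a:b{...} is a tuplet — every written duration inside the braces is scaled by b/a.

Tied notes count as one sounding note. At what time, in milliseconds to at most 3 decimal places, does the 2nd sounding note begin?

note 2 onset = 3/2b = 454.545ms

1. 0.0ms @ 0 + 454.545ms (3/2)
2. 454.545ms @ 3/2 + 454.545ms (3/2)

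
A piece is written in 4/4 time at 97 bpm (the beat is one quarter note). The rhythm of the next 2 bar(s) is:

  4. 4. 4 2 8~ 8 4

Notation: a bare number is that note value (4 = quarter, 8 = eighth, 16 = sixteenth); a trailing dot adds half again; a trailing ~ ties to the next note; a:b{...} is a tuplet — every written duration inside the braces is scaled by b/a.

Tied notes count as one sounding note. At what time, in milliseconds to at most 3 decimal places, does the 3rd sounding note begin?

note 3 onset = 3b = 1855.67ms

1. 0.0ms @ 0 + 927.835ms (3/2)
2. 927.835ms @ 3/2 + 927.835ms (3/2)
3. 1855.67ms @ 3 + 618.557ms (1)
4. 2474.227ms @ 4 + 1237.113ms (2)
5. 3711.34ms @ 6 + 618.557ms (1)
6. 4329.897ms @ 7 + 618.557ms (1)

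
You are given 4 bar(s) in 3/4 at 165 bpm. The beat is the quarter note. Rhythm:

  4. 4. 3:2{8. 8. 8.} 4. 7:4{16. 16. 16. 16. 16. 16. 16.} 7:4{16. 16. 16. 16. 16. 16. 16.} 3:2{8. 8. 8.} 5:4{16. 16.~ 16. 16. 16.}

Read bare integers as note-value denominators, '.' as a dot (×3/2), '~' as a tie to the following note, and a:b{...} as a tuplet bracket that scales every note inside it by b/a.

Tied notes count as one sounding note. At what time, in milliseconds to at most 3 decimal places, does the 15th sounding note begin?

1. 0.0ms @ 0 + 545.455ms (3/2)
2. 545.455ms @ 3/2 + 545.455ms (3/2)
3. 1090.909ms @ 3 + 181.818ms (1/2)
4. 1272.727ms @ 7/2 + 181.818ms (1/2)
5. 1454.545ms @ 4 + 181.818ms (1/2)
6. 1636.364ms @ 9/2 + 545.455ms (3/2)
7. 2181.818ms @ 6 + 77.922ms (3/14)
8. 2259.74ms @ 87/14 + 77.922ms (3/14)
9. 2337.662ms @ 45/7 + 77.922ms (3/14)
10. 2415.584ms @ 93/14 + 77.922ms (3/14)
11. 2493.506ms @ 48/7 + 77.922ms (3/14)
12. 2571.429ms @ 99/14 + 77.922ms (3/14)
13. 2649.351ms @ 51/7 + 77.922ms (3/14)
14. 2727.273ms @ 15/2 + 77.922ms (3/14)
15. 2805.195ms @ 54/7 + 77.922ms (3/14)
16. 2883.117ms @ 111/14 + 77.922ms (3/14)
17. 2961.039ms @ 57/7 + 77.922ms (3/14)
18. 3038.961ms @ 117/14 + 77.922ms (3/14)
19. 3116.883ms @ 60/7 + 77.922ms (3/14)
20. 3194.805ms @ 123/14 + 77.922ms (3/14)
21. 3272.727ms @ 9 + 181.818ms (1/2)
22. 3454.545ms @ 19/2 + 181.818ms (1/2)
23. 3636.364ms @ 10 + 181.818ms (1/2)
24. 3818.182ms @ 21/2 + 109.091ms (3/10)
25. 3927.273ms @ 54/5 + 218.182ms (3/5)
26. 4145.455ms @ 57/5 + 109.091ms (3/10)
27. 4254.545ms @ 117/10 + 109.091ms (3/10)

note 15 onset = 54/7b = 2805.195ms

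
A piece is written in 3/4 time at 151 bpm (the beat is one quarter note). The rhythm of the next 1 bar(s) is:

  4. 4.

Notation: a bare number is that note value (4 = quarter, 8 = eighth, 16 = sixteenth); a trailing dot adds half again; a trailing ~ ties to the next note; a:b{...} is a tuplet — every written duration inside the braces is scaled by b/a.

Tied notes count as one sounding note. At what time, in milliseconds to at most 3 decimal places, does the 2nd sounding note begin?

note 2 onset = 3/2b = 596.026ms

1. 0.0ms @ 0 + 596.026ms (3/2)
2. 596.026ms @ 3/2 + 596.026ms (3/2)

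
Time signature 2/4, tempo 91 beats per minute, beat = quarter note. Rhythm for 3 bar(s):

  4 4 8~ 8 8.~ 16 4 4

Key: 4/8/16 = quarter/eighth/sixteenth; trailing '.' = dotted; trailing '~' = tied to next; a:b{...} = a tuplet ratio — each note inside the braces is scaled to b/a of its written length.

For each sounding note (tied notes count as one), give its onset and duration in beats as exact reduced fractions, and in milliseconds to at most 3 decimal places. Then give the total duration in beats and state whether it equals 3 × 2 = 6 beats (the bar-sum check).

1) 0.0ms=0b +659.341ms=1b
2) 659.341ms=1b +659.341ms=1b
3) 1318.681ms=2b +659.341ms=1b
4) 1978.022ms=3b +659.341ms=1b
5) 2637.363ms=4b +659.341ms=1b
6) 3296.703ms=5b +659.341ms=1b
Σ=6b of 6 (91bpm 2/4) — PASS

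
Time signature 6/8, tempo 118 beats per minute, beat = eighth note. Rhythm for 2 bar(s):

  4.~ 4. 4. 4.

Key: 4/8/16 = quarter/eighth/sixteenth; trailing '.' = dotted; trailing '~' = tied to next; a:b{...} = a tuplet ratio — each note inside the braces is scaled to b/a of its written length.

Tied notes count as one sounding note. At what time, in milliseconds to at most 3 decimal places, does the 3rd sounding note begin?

note 3 onset = 9b = 4576.271ms

1. 0.0ms @ 0 + 3050.847ms (6)
2. 3050.847ms @ 6 + 1525.424ms (3)
3. 4576.271ms @ 9 + 1525.424ms (3)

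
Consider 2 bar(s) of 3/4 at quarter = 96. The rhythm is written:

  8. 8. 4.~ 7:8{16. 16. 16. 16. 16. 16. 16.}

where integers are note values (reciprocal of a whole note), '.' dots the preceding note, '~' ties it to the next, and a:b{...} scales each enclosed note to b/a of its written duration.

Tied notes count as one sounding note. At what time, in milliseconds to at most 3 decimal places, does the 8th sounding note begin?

note 8 onset = 36/7b = 3214.286ms

1. 0.0ms @ 0 + 468.75ms (3/4)
2. 468.75ms @ 3/4 + 468.75ms (3/4)
3. 937.5ms @ 3/2 + 1205.357ms (27/14)
4. 2142.857ms @ 24/7 + 267.857ms (3/7)
5. 2410.714ms @ 27/7 + 267.857ms (3/7)
6. 2678.571ms @ 30/7 + 267.857ms (3/7)
7. 2946.429ms @ 33/7 + 267.857ms (3/7)
8. 3214.286ms @ 36/7 + 267.857ms (3/7)
9. 3482.143ms @ 39/7 + 267.857ms (3/7)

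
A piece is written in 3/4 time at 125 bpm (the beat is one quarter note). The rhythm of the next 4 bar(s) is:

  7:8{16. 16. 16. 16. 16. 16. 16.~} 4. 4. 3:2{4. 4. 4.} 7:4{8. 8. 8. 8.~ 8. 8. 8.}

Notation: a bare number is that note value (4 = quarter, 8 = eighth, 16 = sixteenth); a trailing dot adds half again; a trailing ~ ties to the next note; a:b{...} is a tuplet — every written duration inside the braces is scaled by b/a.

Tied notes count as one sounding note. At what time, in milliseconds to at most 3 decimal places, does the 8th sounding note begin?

note 8 onset = 9/2b = 2160.0ms

1. 0.0ms @ 0 + 205.714ms (3/7)
2. 205.714ms @ 3/7 + 205.714ms (3/7)
3. 411.429ms @ 6/7 + 205.714ms (3/7)
4. 617.143ms @ 9/7 + 205.714ms (3/7)
5. 822.857ms @ 12/7 + 205.714ms (3/7)
6. 1028.571ms @ 15/7 + 205.714ms (3/7)
7. 1234.286ms @ 18/7 + 925.714ms (27/14)
8. 2160.0ms @ 9/2 + 720.0ms (3/2)
9. 2880.0ms @ 6 + 480.0ms (1)
10. 3360.0ms @ 7 + 480.0ms (1)
11. 3840.0ms @ 8 + 480.0ms (1)
12. 4320.0ms @ 9 + 205.714ms (3/7)
13. 4525.714ms @ 66/7 + 205.714ms (3/7)
14. 4731.429ms @ 69/7 + 205.714ms (3/7)
15. 4937.143ms @ 72/7 + 411.429ms (6/7)
16. 5348.571ms @ 78/7 + 205.714ms (3/7)
17. 5554.286ms @ 81/7 + 205.714ms (3/7)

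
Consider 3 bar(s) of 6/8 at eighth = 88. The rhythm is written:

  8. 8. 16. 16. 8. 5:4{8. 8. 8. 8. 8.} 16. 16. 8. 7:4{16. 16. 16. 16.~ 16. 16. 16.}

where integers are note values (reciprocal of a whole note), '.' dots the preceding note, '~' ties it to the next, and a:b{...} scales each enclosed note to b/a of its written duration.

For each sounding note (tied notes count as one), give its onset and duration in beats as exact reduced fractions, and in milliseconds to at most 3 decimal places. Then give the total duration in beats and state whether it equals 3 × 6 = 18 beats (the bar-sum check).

1) 0.0ms=0b +1022.727ms=3/2b
2) 1022.727ms=3/2b +1022.727ms=3/2b
3) 2045.455ms=3b +511.364ms=3/4b
4) 2556.818ms=15/4b +511.364ms=3/4b
5) 3068.182ms=9/2b +1022.727ms=3/2b
6) 4090.909ms=6b +818.182ms=6/5b
7) 4909.091ms=36/5b +818.182ms=6/5b
8) 5727.273ms=42/5b +818.182ms=6/5b
9) 6545.455ms=48/5b +818.182ms=6/5b
10) 7363.636ms=54/5b +818.182ms=6/5b
11) 8181.818ms=12b +511.364ms=3/4b
12) 8693.182ms=51/4b +511.364ms=3/4b
13) 9204.545ms=27/2b +1022.727ms=3/2b
14) 10227.273ms=15b +292.208ms=3/7b
15) 10519.481ms=108/7b +292.208ms=3/7b
16) 10811.688ms=111/7b +292.208ms=3/7b
17) 11103.896ms=114/7b +584.416ms=6/7b
18) 11688.312ms=120/7b +292.208ms=3/7b
19) 11980.519ms=123/7b +292.208ms=3/7b
Σ=18b of 18 (88bpm 6/8) — PASS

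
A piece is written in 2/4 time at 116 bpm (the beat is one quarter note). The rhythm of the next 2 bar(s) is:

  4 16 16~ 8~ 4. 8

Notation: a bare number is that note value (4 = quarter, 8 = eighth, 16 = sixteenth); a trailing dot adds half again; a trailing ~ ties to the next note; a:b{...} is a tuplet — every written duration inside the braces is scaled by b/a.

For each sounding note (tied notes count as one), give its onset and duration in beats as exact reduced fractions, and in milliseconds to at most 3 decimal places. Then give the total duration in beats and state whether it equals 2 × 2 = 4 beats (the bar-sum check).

1) 0.0ms=0b +517.241ms=1b
2) 517.241ms=1b +129.31ms=1/4b
3) 646.552ms=5/4b +1163.793ms=9/4b
4) 1810.345ms=7/2b +258.621ms=1/2b
Σ=4b of 4 (116bpm 2/4) — PASS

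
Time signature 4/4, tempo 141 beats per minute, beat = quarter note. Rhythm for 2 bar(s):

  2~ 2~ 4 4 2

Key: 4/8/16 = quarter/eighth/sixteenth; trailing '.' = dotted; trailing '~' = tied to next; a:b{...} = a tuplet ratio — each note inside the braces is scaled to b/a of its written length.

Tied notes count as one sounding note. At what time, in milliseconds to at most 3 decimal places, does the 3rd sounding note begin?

note 3 onset = 6b = 2553.191ms

1. 0.0ms @ 0 + 2127.66ms (5)
2. 2127.66ms @ 5 + 425.532ms (1)
3. 2553.191ms @ 6 + 851.064ms (2)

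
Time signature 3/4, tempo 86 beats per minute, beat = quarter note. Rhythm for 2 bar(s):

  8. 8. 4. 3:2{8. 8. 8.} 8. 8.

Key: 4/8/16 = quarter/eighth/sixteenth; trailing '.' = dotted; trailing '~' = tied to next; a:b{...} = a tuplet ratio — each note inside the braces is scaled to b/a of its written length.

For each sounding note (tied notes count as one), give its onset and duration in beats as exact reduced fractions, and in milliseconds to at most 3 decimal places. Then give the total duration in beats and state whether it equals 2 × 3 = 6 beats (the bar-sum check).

1) 0.0ms=0b +523.256ms=3/4b
2) 523.256ms=3/4b +523.256ms=3/4b
3) 1046.512ms=3/2b +1046.512ms=3/2b
4) 2093.023ms=3b +348.837ms=1/2b
5) 2441.86ms=7/2b +348.837ms=1/2b
6) 2790.698ms=4b +348.837ms=1/2b
7) 3139.535ms=9/2b +523.256ms=3/4b
8) 3662.791ms=21/4b +523.256ms=3/4b
Σ=6b of 6 (86bpm 3/4) — PASS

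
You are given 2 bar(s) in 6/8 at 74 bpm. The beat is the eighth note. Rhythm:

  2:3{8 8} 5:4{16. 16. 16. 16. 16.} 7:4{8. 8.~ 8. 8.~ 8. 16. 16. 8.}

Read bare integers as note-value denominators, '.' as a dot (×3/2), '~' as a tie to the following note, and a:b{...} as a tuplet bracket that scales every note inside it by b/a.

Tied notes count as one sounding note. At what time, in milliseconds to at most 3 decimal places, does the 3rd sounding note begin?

1. 0.0ms @ 0 + 1216.216ms (3/2)
2. 1216.216ms @ 3/2 + 1216.216ms (3/2)
3. 2432.432ms @ 3 + 486.486ms (3/5)
4. 2918.919ms @ 18/5 + 486.486ms (3/5)
5. 3405.405ms @ 21/5 + 486.486ms (3/5)
6. 3891.892ms @ 24/5 + 486.486ms (3/5)
7. 4378.378ms @ 27/5 + 486.486ms (3/5)
8. 4864.865ms @ 6 + 694.981ms (6/7)
9. 5559.846ms @ 48/7 + 1389.961ms (12/7)
10. 6949.807ms @ 60/7 + 1389.961ms (12/7)
11. 8339.768ms @ 72/7 + 347.49ms (3/7)
12. 8687.259ms @ 75/7 + 347.49ms (3/7)
13. 9034.749ms @ 78/7 + 694.981ms (6/7)

note 3 onset = 3b = 2432.432ms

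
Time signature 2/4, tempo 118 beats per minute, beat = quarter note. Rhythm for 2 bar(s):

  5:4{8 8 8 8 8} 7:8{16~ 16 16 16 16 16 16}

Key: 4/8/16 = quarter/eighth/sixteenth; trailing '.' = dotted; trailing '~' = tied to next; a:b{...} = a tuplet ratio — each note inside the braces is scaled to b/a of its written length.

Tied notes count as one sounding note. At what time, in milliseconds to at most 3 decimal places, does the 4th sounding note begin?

note 4 onset = 6/5b = 610.169ms

1. 0.0ms @ 0 + 203.39ms (2/5)
2. 203.39ms @ 2/5 + 203.39ms (2/5)
3. 406.78ms @ 4/5 + 203.39ms (2/5)
4. 610.169ms @ 6/5 + 203.39ms (2/5)
5. 813.559ms @ 8/5 + 203.39ms (2/5)
6. 1016.949ms @ 2 + 290.557ms (4/7)
7. 1307.506ms @ 18/7 + 145.278ms (2/7)
8. 1452.785ms @ 20/7 + 145.278ms (2/7)
9. 1598.063ms @ 22/7 + 145.278ms (2/7)
10. 1743.341ms @ 24/7 + 145.278ms (2/7)
11. 1888.62ms @ 26/7 + 145.278ms (2/7)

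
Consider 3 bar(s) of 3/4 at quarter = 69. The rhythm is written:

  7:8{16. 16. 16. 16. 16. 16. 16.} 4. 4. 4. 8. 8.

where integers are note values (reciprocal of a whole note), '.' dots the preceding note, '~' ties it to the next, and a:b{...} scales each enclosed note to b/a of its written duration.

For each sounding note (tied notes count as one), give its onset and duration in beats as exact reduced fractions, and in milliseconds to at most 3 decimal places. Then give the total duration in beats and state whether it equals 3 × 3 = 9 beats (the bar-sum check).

1) 0.0ms=0b +372.671ms=3/7b
2) 372.671ms=3/7b +372.671ms=3/7b
3) 745.342ms=6/7b +372.671ms=3/7b
4) 1118.012ms=9/7b +372.671ms=3/7b
5) 1490.683ms=12/7b +372.671ms=3/7b
6) 1863.354ms=15/7b +372.671ms=3/7b
7) 2236.025ms=18/7b +372.671ms=3/7b
8) 2608.696ms=3b +1304.348ms=3/2b
9) 3913.043ms=9/2b +1304.348ms=3/2b
10) 5217.391ms=6b +1304.348ms=3/2b
11) 6521.739ms=15/2b +652.174ms=3/4b
12) 7173.913ms=33/4b +652.174ms=3/4b
Σ=9b of 9 (69bpm 3/4) — PASS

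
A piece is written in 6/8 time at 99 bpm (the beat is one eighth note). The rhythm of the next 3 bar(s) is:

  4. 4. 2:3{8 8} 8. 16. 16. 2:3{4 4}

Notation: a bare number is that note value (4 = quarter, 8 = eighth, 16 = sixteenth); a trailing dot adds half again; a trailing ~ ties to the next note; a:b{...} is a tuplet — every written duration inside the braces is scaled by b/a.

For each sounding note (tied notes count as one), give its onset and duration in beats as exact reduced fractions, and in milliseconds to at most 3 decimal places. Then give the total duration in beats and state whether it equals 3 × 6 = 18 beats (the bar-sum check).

1) 0.0ms=0b +1818.182ms=3b
2) 1818.182ms=3b +1818.182ms=3b
3) 3636.364ms=6b +909.091ms=3/2b
4) 4545.455ms=15/2b +909.091ms=3/2b
5) 5454.545ms=9b +909.091ms=3/2b
6) 6363.636ms=21/2b +454.545ms=3/4b
7) 6818.182ms=45/4b +454.545ms=3/4b
8) 7272.727ms=12b +1818.182ms=3b
9) 9090.909ms=15b +1818.182ms=3b
Σ=18b of 18 (99bpm 6/8) — PASS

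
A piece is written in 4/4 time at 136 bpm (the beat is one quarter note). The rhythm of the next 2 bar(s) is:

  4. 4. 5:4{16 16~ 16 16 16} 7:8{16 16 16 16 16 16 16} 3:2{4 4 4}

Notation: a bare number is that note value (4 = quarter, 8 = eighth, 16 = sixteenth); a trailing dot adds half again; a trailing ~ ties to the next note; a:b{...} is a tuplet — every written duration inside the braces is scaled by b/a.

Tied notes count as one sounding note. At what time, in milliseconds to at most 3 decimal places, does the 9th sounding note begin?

note 9 onset = 32/7b = 2016.807ms

1. 0.0ms @ 0 + 661.765ms (3/2)
2. 661.765ms @ 3/2 + 661.765ms (3/2)
3. 1323.529ms @ 3 + 88.235ms (1/5)
4. 1411.765ms @ 16/5 + 176.471ms (2/5)
5. 1588.235ms @ 18/5 + 88.235ms (1/5)
6. 1676.471ms @ 19/5 + 88.235ms (1/5)
7. 1764.706ms @ 4 + 126.05ms (2/7)
8. 1890.756ms @ 30/7 + 126.05ms (2/7)
9. 2016.807ms @ 32/7 + 126.05ms (2/7)
10. 2142.857ms @ 34/7 + 126.05ms (2/7)
11. 2268.908ms @ 36/7 + 126.05ms (2/7)
12. 2394.958ms @ 38/7 + 126.05ms (2/7)
13. 2521.008ms @ 40/7 + 126.05ms (2/7)
14. 2647.059ms @ 6 + 294.118ms (2/3)
15. 2941.176ms @ 20/3 + 294.118ms (2/3)
16. 3235.294ms @ 22/3 + 294.118ms (2/3)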